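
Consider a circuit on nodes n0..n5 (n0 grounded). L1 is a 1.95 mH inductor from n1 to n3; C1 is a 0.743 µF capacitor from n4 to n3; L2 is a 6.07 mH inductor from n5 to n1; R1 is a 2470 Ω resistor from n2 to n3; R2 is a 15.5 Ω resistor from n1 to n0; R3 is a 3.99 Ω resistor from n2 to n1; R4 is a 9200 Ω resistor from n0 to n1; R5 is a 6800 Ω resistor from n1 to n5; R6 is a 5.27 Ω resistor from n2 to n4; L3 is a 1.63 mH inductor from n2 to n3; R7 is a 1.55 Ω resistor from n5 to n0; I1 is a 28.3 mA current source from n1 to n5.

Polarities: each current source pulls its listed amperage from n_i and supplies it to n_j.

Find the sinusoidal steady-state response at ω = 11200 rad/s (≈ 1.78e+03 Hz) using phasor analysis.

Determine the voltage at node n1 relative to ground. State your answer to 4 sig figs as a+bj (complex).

-0.4112-0.1027j V

Apply KCL at each of the 5 non-ground nodes and solve the resulting linear system.
Node n1: branches {L1, L2, R2, R3, R4, R5, I1} → V_1 = -0.4112-0.1027j
Node n2: branches {R1, R3, R6, L3} → V_2 = -0.4112-0.1027j
Node n3: branches {L1, C1, R1, L3} → V_3 = -0.4112-0.1027j
Node n4: branches {C1, R6} → V_4 = -0.4112-0.1027j
Node n5: branches {L2, R5, R7, I1} → V_5 = 0.04119+0.01029j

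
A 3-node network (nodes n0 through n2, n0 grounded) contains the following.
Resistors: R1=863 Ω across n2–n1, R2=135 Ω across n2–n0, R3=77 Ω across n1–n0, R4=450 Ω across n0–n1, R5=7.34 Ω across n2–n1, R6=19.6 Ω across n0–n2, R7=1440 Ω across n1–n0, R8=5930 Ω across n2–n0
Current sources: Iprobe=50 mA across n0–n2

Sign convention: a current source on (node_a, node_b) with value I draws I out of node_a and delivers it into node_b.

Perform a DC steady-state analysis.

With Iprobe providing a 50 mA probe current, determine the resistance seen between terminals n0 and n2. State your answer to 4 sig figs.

R_eq = 13.73 Ω

MNA unknowns: 2 node voltages V₁..V_2
R1: Y=0.001159 on G[2,1]
R2: Y=0.007407 on G[2,0]
R3: Y=0.01299 on G[1,0]
R4: Y=0.002222 on G[0,1]
R5: Y=0.1362 on G[2,1]
R6: Y=0.05102 on G[0,2]
R7: Y=0.0006944 on G[1,0]
R8: Y=0.0001686 on G[2,0]
Iprobe: z[0]−=0.05, z[2]+=0.05
solve → V1=0.6151, V2=0.6863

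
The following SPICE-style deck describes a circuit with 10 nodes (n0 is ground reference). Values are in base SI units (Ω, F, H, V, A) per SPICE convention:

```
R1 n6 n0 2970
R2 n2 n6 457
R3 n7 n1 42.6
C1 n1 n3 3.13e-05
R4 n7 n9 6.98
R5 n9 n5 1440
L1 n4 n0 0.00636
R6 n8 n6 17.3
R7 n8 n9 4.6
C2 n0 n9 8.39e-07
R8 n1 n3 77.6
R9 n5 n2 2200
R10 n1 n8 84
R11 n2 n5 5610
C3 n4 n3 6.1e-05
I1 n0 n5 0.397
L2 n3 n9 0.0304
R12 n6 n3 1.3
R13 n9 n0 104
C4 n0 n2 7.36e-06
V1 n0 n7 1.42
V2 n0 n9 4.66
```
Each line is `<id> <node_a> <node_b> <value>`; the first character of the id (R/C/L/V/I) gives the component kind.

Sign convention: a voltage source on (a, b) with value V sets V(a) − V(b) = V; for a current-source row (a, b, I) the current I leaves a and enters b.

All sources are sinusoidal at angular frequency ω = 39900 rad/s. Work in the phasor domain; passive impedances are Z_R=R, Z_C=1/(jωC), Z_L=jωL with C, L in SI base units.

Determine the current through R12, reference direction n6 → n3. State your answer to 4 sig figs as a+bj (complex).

-0.03911+0.006193j A

MNA unknowns: 9 node voltages V₁..V_9 plus 2 source currents (V1, V2)
R1: Y=0.0003367+0.000j on G[6,0]
R2: Y=0.002188+0.000j on G[2,6]
R3: Y=0.02347+0.000j on G[7,1]
C1: Y=0.000+1.249j on G[1,3]
R4: Y=0.1433+0.000j on G[7,9]
R5: Y=0.0006944+0.000j on G[9,5]
L1: Y=0.000-0.003941j on G[4,0]
R6: Y=0.05780+0.000j on G[8,6]
R7: Y=0.2174+0.000j on G[8,9]
C2: Y=0.000+0.03348j on G[0,9]
R8: Y=0.01289+0.000j on G[1,3]
R9: Y=0.0004545+0.000j on G[5,2]
R10: Y=0.01190+0.000j on G[1,8]
R11: Y=0.0001783+0.000j on G[2,5]
C3: Y=0.000+2.434j on G[4,3]
I1: z[0]−=0.397, z[5]+=0.397
L2: Y=0.000-0.0008244j on G[3,9]
R12: Y=0.7692+0.000j on G[6,3]
R13: Y=0.009615+0.000j on G[9,0]
C4: Y=0.000+0.2937j on G[0,2]
V1: row V0−V7=1.42, i_V1 at 0,7
V2: row V0−V9=4.66, i_V2 at 0,9
solve → V1=-3.501-0.2034j, V2=0.004029-0.6127j, V3=-3.507-0.1728j, V4=-3.513-0.1731j, V5=296.7-0.2921j, V6=-3.558-0.1647j, V7=-1.420+0.000j, V8=-4.390-0.04160j, V9=-4.660+0.000j
aux → i_V1=0.5130+0.004774j, i_V2=-0.7768-0.1458j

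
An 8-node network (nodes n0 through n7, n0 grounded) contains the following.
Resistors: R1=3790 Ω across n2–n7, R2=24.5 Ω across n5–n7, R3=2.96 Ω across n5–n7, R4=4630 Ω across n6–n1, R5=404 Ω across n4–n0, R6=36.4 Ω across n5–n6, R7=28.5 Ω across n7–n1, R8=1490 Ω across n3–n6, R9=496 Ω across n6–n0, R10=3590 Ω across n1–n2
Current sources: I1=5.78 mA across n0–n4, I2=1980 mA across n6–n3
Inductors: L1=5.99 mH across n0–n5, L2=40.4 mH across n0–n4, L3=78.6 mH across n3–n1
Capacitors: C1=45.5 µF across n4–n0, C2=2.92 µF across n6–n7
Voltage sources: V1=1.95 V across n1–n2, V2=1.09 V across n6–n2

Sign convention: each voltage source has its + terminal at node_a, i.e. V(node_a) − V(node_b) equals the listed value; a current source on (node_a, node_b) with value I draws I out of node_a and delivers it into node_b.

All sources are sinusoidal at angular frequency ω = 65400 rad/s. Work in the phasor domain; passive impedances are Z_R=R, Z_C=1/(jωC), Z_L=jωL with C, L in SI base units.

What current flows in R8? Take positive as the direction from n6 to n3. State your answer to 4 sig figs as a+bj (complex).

Apply KCL at each of the 7 non-ground nodes and solve the resulting linear system.
Node n1: branches {R4, L3, R7, R10, V1} → V_1 = 0.8974+0.1024j
Node n2: branches {R1, R10, V1, V2} → V_2 = -1.053+0.1024j
Node n3: branches {I2, L3, R8} → V_3 = 2722+788.7j
Node n4: branches {I1, L2, R5, C1} → V_4 = 1.616e-06-0.001943j
Node n5: branches {R2, L1, R3, R6} → V_5 = 0.08086-0.02958j
Node n6: branches {R4, I2, C2, R6, R8, R9, V2} → V_6 = 0.03745+0.1024j
Node n7: branches {R1, R2, R3, C2, R7} → V_7 = 0.08381-0.03969j
Source currents: i(V1)=0.1241-0.5343j, i(V2)=-0.1250+0.5343j

-1.827-0.5293j A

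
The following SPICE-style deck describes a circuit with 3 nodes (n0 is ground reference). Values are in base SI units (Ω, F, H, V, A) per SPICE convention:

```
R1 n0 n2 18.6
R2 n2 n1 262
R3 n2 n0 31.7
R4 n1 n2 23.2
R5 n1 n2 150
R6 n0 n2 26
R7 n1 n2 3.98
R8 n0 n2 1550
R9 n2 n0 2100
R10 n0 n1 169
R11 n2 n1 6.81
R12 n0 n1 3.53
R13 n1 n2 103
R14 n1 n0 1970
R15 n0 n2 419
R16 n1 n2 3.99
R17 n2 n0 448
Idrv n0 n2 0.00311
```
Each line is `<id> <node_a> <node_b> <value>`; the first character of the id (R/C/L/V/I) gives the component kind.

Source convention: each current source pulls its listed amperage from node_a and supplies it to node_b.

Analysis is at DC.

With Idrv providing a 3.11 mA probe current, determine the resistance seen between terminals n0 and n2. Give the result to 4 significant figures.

MNA unknowns: 2 node voltages V₁..V_2
R1: Y=0.05376 on G[0,2]
R2: Y=0.003817 on G[2,1]
R3: Y=0.03155 on G[2,0]
R4: Y=0.04310 on G[1,2]
R5: Y=0.006667 on G[1,2]
R6: Y=0.03846 on G[0,2]
R7: Y=0.2513 on G[1,2]
R8: Y=0.0006452 on G[0,2]
R9: Y=0.0004762 on G[2,0]
R10: Y=0.005917 on G[0,1]
R11: Y=0.1468 on G[2,1]
R12: Y=0.2833 on G[0,1]
R13: Y=0.009709 on G[1,2]
R14: Y=0.0005076 on G[1,0]
R15: Y=0.002387 on G[0,2]
R16: Y=0.2506 on G[1,2]
R17: Y=0.002232 on G[2,0]
Idrv: z[0]−=0.00311, z[2]+=0.00311
solve → V1=0.006590, V2=0.009272

R_eq = 2.981 Ω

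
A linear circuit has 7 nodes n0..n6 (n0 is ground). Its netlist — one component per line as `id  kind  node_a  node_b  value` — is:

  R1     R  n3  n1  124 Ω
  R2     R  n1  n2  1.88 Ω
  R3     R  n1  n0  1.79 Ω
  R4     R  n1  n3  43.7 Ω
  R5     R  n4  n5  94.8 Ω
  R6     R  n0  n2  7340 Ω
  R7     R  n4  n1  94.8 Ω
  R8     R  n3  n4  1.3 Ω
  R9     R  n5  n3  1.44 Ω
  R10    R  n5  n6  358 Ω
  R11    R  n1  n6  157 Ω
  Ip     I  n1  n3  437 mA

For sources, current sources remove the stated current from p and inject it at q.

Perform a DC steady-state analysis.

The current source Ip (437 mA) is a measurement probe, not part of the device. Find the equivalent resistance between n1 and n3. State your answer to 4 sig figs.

R_eq = 23.10 Ω

Apply KCL at each of the 6 non-ground nodes and solve the resulting linear system.
Node n1: branches {R1, R2, R3, R4, R7, R11, Ip} → V_1 = 0.000
Node n2: branches {R2, R6} → V_2 = 0.000
Node n3: branches {R1, R4, R8, R9, Ip} → V_3 = 10.09
Node n4: branches {R5, R7, R8} → V_4 = 9.959
Node n5: branches {R5, R9, R10} → V_5 = 10.06
Node n6: branches {R10, R11} → V_6 = 3.068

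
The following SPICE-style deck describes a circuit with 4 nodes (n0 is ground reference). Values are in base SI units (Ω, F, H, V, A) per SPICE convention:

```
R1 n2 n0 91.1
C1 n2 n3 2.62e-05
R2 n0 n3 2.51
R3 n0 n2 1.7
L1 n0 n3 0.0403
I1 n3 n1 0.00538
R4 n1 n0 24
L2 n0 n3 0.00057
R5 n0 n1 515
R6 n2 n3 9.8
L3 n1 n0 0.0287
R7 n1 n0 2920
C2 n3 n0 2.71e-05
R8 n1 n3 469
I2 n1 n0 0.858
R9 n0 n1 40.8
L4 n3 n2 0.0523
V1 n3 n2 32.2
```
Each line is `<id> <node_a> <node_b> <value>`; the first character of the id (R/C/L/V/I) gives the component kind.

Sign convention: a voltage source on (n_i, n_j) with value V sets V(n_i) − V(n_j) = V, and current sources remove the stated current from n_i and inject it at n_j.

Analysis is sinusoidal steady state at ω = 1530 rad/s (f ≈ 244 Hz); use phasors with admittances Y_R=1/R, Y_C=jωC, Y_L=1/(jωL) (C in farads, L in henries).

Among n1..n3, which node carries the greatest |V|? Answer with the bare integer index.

2

Element admittances at ω=1530 rad/s:
  Y(R1) = 0.01098+0.000j S between n2,n0
  Y(C1) = 0.000+0.04009j S between n2,n3
  Y(R2) = 0.3984+0.000j S between n0,n3
  Y(R3) = 0.5882+0.000j S between n0,n2
  Y(L1) = 0.000-0.01622j S between n0,n3
  I1: injects 0.00538 A into n1 (from n3)
  Y(R4) = 0.04167+0.000j S between n1,n0
  Y(L2) = 0.000-1.147j S between n0,n3
  Y(R5) = 0.001942+0.000j S between n0,n1
  Y(R6) = 0.1020+0.000j S between n2,n3
  Y(L3) = 0.000-0.02277j S between n1,n0
  Y(R7) = 0.0003425+0.000j S between n1,n0
  Y(C2) = 0.000+0.04146j S between n3,n0
  Y(R8) = 0.002132+0.000j S between n1,n3
  I2: injects 0.858 A into n0 (from n1)
  Y(R9) = 0.02451+0.000j S between n0,n1
  Y(L4) = 0.000-0.01250j S between n3,n2
  V1: constraint V(n3)−V(n2) = 32.2
Assemble and solve the 4×4 MNA system:
  V(n1)=-10.79-3.192j  V(n2)=-23.66+9.569j  V(n3)=8.537+9.569j
  i(V1)=-17.46+4.846j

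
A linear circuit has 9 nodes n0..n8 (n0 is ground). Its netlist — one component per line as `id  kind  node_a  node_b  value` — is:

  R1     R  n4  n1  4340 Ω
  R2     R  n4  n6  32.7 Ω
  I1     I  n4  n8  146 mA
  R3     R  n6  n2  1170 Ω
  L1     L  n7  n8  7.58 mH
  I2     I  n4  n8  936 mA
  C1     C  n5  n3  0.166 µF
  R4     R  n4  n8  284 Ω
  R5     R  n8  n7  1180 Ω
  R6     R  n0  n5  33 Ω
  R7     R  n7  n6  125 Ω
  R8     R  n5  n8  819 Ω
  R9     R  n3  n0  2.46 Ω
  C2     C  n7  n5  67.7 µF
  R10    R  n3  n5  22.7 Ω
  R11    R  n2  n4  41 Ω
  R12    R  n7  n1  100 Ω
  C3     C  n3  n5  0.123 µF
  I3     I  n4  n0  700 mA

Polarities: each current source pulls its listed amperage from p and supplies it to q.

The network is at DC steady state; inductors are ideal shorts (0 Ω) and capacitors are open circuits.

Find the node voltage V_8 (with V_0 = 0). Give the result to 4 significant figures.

-583.3 V

Element admittances at DC:
  Y(R1) = 0.0002304 S between n4,n1
  Y(R2) = 0.03058 S between n4,n6
  I1: injects 0.146 A into n8 (from n4)
  Y(R3) = 0.0008547 S between n6,n2
  L1: short n7↔n8 (DC inductor)
  I2: injects 0.936 A into n8 (from n4)
  Y(C1) = 0.000 S between n5,n3
  Y(R4) = 0.003521 S between n4,n8
  Y(R5) = 0.0008475 S between n8,n7
  Y(R6) = 0.03030 S between n0,n5
  Y(R7) = 0.008000 S between n7,n6
  Y(R8) = 0.001221 S between n5,n8
  Y(R9) = 0.4065 S between n3,n0
  Y(C2) = 0.000 S between n7,n5
  Y(R10) = 0.04405 S between n3,n5
  Y(R11) = 0.02439 S between n2,n4
  Y(R12) = 0.01000 S between n7,n1
  Y(C3) = 0.000 S between n3,n5
  I3: injects 0.7 A into n0 (from n4)
Assemble and solve the 9×9 MNA system:
  V(n1)=-587.3  V(n2)=-758.1  V(n3)=-0.9771  V(n4)=-759.3  V(n5)=-9.993  V(n6)=-723.6  V(n7)=-583.3  V(n8)=-583.3
  i(L1)=-1.162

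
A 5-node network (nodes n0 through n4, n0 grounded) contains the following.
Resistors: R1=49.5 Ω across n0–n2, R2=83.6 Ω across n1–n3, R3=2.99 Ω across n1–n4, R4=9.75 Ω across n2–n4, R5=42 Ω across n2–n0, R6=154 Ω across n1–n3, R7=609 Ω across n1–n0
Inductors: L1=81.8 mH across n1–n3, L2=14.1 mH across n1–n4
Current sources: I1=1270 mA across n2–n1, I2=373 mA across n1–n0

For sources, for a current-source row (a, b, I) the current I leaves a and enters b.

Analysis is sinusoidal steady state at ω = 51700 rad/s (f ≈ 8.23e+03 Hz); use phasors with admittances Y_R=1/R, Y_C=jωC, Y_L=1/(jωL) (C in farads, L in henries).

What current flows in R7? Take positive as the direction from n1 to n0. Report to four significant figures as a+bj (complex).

0.004582+1.698e-05j A

Apply KCL at each of the 4 non-ground nodes and solve the resulting linear system.
Node n1: branches {R2, L1, L2, R3, I1, R6, R7, I2} → V_1 = 2.790+0.01034j
Node n2: branches {R1, I1, R4, R5} → V_2 = -8.579-0.0003859j
Node n3: branches {R2, L1, R6} → V_3 = 2.790+0.01034j
Node n4: branches {L2, R3, R4} → V_4 = 0.1219-0.0005514j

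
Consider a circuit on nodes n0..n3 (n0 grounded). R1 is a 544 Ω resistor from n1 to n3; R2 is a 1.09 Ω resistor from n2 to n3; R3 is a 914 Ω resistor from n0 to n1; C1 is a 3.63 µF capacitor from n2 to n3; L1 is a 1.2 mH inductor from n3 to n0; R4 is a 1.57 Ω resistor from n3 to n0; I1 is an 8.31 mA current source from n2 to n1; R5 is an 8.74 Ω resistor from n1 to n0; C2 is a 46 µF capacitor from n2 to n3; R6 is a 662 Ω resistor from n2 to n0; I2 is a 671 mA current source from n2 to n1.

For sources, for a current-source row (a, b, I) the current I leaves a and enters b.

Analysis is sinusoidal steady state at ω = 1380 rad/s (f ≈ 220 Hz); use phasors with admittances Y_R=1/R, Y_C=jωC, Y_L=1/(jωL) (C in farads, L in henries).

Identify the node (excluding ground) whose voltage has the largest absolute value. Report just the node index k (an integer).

Element admittances at ω=1380 rad/s:
  Y(R1) = 0.001838+0.000j S between n1,n3
  Y(R2) = 0.9174+0.000j S between n2,n3
  Y(R3) = 0.001094+0.000j S between n0,n1
  Y(C1) = 0.000+0.005009j S between n2,n3
  Y(L1) = 0.000-0.6039j S between n3,n0
  Y(R4) = 0.6369+0.000j S between n3,n0
  I1: injects 0.00831 A into n1 (from n2)
  Y(R5) = 0.1144+0.000j S between n1,n0
  Y(C2) = 0.000+0.06348j S between n2,n3
  Y(R6) = 0.001511+0.000j S between n2,n0
  I2: injects 0.671 A into n1 (from n2)
Assemble and solve the 3×3 MNA system:
  V(n1)=5.780-0.008153j  V(n2)=-1.286-0.4649j  V(n3)=-0.5517-0.5205j

1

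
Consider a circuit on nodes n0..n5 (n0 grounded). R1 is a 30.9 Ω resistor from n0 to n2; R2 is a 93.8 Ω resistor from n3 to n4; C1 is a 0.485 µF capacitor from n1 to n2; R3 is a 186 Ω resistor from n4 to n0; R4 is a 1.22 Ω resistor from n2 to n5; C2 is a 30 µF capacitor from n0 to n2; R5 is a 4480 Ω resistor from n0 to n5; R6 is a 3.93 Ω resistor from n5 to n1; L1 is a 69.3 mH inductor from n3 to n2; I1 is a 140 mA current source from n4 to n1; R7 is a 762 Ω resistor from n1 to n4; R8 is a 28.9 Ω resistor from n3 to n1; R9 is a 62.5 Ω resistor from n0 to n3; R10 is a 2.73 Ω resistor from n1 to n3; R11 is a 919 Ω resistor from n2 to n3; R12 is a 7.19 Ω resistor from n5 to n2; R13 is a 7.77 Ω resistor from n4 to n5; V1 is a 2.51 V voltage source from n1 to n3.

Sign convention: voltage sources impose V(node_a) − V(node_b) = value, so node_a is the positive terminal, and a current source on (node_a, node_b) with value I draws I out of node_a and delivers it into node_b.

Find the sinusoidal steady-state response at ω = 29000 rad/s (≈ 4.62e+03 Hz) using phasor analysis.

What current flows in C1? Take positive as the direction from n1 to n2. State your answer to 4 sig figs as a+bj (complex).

MNA unknowns: 5 node voltages V₁..V_5 plus 1 source current (V1)
R1: Y=0.03236+0.000j on G[0,2]
R2: Y=0.01066+0.000j on G[3,4]
C1: Y=0.000+0.01407j on G[1,2]
R3: Y=0.005376+0.000j on G[4,0]
R4: Y=0.8197+0.000j on G[2,5]
C2: Y=0.000+0.8700j on G[0,2]
R5: Y=0.0002232+0.000j on G[0,5]
R6: Y=0.2545+0.000j on G[5,1]
L1: Y=0.000-0.0004976j on G[3,2]
I1: z[4]−=0.14, z[1]+=0.14
R7: Y=0.001312+0.000j on G[1,4]
R8: Y=0.03460+0.000j on G[3,1]
R9: Y=0.01600+0.000j on G[0,3]
R10: Y=0.3663+0.000j on G[1,3]
R11: Y=0.001088+0.000j on G[2,3]
R12: Y=0.1391+0.000j on G[5,2]
R13: Y=0.1287+0.000j on G[4,5]
V1: row V1−V3=2.51, i_V1 at 1,3
solve → V1=0.7292-0.08528j, V2=0.003344-0.03908j, V3=-1.781-0.08528j, V4=-1.047-0.05007j, V5=0.04029-0.04889j
aux → i_V1=-1.045-0.0009025j

0.0006498+0.01021j A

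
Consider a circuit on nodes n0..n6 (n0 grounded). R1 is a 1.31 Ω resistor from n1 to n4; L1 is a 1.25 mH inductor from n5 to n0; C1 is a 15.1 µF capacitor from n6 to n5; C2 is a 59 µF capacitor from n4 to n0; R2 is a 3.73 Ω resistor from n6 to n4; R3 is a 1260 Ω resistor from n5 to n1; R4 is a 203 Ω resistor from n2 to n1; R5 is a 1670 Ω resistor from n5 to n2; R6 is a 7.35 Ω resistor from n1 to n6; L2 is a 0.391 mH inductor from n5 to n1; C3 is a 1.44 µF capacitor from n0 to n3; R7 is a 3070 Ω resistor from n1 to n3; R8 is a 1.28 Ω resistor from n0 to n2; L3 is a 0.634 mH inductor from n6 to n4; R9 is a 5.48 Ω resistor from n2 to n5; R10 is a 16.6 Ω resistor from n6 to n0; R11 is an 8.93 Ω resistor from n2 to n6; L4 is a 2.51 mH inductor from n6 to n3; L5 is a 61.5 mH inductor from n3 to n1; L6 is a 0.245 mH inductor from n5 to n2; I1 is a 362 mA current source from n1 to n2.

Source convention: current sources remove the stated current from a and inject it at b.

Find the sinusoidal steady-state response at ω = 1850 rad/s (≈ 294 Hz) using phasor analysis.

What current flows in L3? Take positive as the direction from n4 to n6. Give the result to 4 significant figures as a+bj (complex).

-0.03289-0.03096j A

MNA unknowns: 6 node voltages V₁..V_6
R1: Y=0.7634+0.000j on G[1,4]
L1: Y=0.000-0.4324j on G[5,0]
C1: Y=0.000+0.02793j on G[6,5]
C2: Y=0.000+0.1091j on G[4,0]
R2: Y=0.2681+0.000j on G[6,4]
R3: Y=0.0007937+0.000j on G[5,1]
R4: Y=0.004926+0.000j on G[2,1]
R5: Y=0.0005988+0.000j on G[5,2]
R6: Y=0.1361+0.000j on G[1,6]
L2: Y=0.000-1.382j on G[5,1]
C3: Y=0.000+0.002664j on G[0,3]
R7: Y=0.0003257+0.000j on G[1,3]
R8: Y=0.7812+0.000j on G[0,2]
L3: Y=0.000-0.8526j on G[6,4]
R9: Y=0.1825+0.000j on G[2,5]
R10: Y=0.06024+0.000j on G[6,0]
R11: Y=0.1120+0.000j on G[2,6]
L4: Y=0.000-0.2154j on G[6,3]
L5: Y=0.000-0.008789j on G[3,1]
L6: Y=0.000-2.206j on G[5,2]
I1: z[1]−=0.362, z[2]+=0.362
solve → V1=-0.05971-0.3925j, V2=0.02682+0.02687j, V3=-0.1116-0.2964j, V4=-0.07621-0.3275j, V5=-0.01162-0.1173j, V6=-0.1125-0.2889j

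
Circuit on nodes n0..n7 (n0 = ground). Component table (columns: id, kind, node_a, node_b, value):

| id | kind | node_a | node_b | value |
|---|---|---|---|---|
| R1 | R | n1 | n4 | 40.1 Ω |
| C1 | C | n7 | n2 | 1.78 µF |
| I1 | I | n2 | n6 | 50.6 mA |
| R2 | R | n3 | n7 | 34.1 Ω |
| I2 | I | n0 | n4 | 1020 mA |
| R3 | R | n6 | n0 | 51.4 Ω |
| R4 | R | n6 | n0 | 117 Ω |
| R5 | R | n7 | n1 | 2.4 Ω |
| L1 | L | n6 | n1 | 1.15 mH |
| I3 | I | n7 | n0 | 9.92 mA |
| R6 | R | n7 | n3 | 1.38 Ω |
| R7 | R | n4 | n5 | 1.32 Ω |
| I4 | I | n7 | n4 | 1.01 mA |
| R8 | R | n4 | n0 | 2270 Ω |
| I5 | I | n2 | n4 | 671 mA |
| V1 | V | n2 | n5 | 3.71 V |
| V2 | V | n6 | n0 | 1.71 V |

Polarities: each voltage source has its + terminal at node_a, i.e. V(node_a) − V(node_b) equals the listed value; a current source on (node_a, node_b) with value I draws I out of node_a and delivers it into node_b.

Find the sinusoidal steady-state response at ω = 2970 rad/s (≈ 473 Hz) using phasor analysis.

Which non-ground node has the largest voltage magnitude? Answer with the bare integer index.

Apply KCL at each of the 7 non-ground nodes and solve the resulting linear system.
Node n1: branches {R1, R5, L1} → V_1 = 1.703+3.220j
Node n2: branches {C1, I1, I5, V1} → V_2 = 40.74-5.223j
Node n3: branches {R2, R6} → V_3 = 1.790+3.714j
Node n4: branches {R1, I2, R7, I4, R8, I5} → V_4 = 38.05-4.951j
Node n5: branches {R7, V1} → V_5 = 37.03-5.223j
Node n6: branches {I1, R3, R4, L1, V2} → V_6 = 1.710+0.000j
Node n7: branches {C1, R2, R5, I3, R6, I4} → V_7 = 1.790+3.714j
Source currents: i(V1)=-0.7688-0.2059j, i(V2)=0.9454+0.002181j

2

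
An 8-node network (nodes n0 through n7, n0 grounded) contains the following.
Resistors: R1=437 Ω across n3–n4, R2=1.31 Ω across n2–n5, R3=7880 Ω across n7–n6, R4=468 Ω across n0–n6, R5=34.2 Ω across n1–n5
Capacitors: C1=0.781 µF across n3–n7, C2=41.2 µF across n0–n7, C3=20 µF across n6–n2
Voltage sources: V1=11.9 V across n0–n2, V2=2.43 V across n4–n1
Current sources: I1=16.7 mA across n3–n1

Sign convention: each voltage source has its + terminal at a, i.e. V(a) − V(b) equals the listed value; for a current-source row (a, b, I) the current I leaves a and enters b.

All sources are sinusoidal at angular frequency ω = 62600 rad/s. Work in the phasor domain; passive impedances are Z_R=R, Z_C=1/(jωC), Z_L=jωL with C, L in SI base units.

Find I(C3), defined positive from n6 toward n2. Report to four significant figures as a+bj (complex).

0.02694+5.052e-05j A

Apply KCL at each of the 7 non-ground nodes and solve the resulting linear system.
Node n1: branches {R5, V2, I1} → V_1 = -10.64+0.05552j
Node n2: branches {R2, C3, V1} → V_2 = -11.90+0.000j
Node n3: branches {R1, C1, I1} → V_3 = -0.03259+0.7387j
Node n4: branches {R1, V2} → V_4 = -8.212+0.05552j
Node n5: branches {R2, R5} → V_5 = -11.85+0.002048j
Node n6: branches {R3, R4, C3} → V_6 = -11.90-0.02152j
Node n7: branches {C1, R3, C2} → V_7 = -0.0006080+0.01432j
Source currents: i(V1)=-0.06236-0.001614j, i(V2)=0.01872+0.001563j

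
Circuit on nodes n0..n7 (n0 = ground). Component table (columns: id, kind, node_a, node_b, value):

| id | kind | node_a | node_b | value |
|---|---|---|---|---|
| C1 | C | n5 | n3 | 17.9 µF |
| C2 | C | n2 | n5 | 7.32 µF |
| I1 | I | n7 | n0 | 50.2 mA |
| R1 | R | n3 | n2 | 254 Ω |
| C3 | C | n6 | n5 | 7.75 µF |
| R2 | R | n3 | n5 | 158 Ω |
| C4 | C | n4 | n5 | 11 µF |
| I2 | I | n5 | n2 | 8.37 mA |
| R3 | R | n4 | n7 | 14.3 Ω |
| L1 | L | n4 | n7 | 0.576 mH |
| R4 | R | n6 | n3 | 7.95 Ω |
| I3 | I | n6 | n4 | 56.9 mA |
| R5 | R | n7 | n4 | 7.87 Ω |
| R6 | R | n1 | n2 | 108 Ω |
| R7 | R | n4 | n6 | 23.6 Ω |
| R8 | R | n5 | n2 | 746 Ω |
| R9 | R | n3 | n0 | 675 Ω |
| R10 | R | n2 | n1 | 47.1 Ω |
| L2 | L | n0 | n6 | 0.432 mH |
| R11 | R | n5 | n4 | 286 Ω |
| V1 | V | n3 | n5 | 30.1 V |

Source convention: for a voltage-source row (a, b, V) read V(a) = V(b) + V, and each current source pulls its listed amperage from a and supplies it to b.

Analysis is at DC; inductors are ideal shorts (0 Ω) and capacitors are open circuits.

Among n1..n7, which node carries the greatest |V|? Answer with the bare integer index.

Element admittances at DC:
  Y(C1) = 0.000 S between n5,n3
  Y(C2) = 0.000 S between n2,n5
  I1: injects 0.0502 A into n0 (from n7)
  Y(R1) = 0.003937 S between n3,n2
  Y(C3) = 0.000 S between n6,n5
  Y(R2) = 0.006329 S between n3,n5
  Y(C4) = 0.000 S between n4,n5
  I2: injects 0.00837 A into n2 (from n5)
  Y(R3) = 0.06993 S between n4,n7
  L1: short n4↔n7 (DC inductor)
  Y(R4) = 0.1258 S between n6,n3
  I3: injects 0.0569 A into n4 (from n6)
  Y(R5) = 0.1271 S between n7,n4
  Y(R6) = 0.009259 S between n1,n2
  Y(R7) = 0.04237 S between n4,n6
  Y(R8) = 0.001340 S between n5,n2
  Y(R9) = 0.001481 S between n3,n0
  Y(R10) = 0.02123 S between n2,n1
  L2: short n0↔n6 (DC inductor)
  Y(R11) = 0.003497 S between n5,n4
  V1: constraint V(n3)−V(n5) = 30.1
Assemble and solve the 10×10 MNA system:
  V(n1)=-5.310  V(n2)=-5.310  V(n3)=0.7489  V(n4)=-2.091  V(n5)=-29.35  V(n6)=0.000  V(n7)=-2.091
  i(L1)=0.05020  i(L2)=0.05131  i(V1)=-0.3097

5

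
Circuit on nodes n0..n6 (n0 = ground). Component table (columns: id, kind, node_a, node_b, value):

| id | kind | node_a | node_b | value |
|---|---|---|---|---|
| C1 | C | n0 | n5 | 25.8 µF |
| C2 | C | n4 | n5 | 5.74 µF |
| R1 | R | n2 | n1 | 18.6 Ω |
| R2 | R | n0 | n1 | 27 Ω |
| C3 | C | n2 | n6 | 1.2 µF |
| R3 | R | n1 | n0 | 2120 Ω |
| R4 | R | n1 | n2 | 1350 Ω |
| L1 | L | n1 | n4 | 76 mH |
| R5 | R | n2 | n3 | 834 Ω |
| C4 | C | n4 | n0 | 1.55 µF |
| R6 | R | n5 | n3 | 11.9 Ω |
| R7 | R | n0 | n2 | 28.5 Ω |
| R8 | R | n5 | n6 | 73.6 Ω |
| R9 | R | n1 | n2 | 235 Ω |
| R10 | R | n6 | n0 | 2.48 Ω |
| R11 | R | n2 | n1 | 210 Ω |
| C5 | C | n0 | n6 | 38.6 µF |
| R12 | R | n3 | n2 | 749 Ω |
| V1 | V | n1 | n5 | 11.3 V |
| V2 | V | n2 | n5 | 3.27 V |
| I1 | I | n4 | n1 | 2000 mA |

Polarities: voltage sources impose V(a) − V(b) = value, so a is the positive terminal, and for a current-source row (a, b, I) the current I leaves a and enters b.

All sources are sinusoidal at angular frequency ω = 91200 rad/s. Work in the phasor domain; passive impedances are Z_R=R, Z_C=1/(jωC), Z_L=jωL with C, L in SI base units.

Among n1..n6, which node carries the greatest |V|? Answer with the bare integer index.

1

MNA unknowns: 6 node voltages V₁..V_6 plus 2 source currents (V1, V2)
C1: Y=0.000+2.353j on G[0,5]
C2: Y=0.000+0.5235j on G[4,5]
R1: Y=0.05376+0.000j on G[2,1]
R2: Y=0.03704+0.000j on G[0,1]
C3: Y=0.000+0.1094j on G[2,6]
R3: Y=0.0004717+0.000j on G[1,0]
R4: Y=0.0007407+0.000j on G[1,2]
L1: Y=0.000-0.0001443j on G[1,4]
R5: Y=0.001199+0.000j on G[2,3]
C4: Y=0.000+0.1414j on G[4,0]
R6: Y=0.08403+0.000j on G[5,3]
R7: Y=0.03509+0.000j on G[0,2]
R8: Y=0.01359+0.000j on G[5,6]
R9: Y=0.004255+0.000j on G[1,2]
R10: Y=0.4032+0.000j on G[6,0]
R11: Y=0.004762+0.000j on G[2,1]
C5: Y=0.000+3.520j on G[0,6]
R12: Y=0.001335+0.000j on G[3,2]
V1: row V1−V5=11.3, i_V1 at 1,5
V2: row V2−V5=3.27, i_V2 at 2,5
I1: z[4]−=2, z[1]+=2
solve → V1=11.16+0.03948j, V2=3.134+0.03948j, V3=-0.04048+0.03948j, V4=-0.1097+3.040j, V5=-0.1362+0.03948j, V6=0.09321+0.01240j
aux → i_V1=1.072+0.0001457j, i_V2=0.3950-0.3341j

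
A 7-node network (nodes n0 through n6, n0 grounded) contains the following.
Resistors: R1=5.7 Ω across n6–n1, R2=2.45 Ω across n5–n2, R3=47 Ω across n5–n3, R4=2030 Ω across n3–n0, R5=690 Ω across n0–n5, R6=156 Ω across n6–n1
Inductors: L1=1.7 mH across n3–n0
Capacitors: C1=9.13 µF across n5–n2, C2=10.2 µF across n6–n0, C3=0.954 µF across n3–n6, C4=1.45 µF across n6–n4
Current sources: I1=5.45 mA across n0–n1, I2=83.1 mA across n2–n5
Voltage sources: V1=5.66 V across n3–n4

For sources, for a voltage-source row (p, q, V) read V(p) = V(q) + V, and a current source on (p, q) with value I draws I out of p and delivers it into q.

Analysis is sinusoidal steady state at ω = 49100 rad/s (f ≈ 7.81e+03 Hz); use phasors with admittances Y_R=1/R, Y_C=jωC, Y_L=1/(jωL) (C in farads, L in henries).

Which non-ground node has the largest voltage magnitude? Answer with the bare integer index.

Element admittances at ω=49100 rad/s:
  Y(R1) = 0.1754+0.000j S between n6,n1
  Y(R2) = 0.4082+0.000j S between n5,n2
  Y(L1) = 0.000-0.01198j S between n3,n0
  Y(C1) = 0.000+0.4483j S between n5,n2
  Y(R3) = 0.02128+0.000j S between n5,n3
  Y(R4) = 0.0004926+0.000j S between n3,n0
  Y(R5) = 0.001449+0.000j S between n0,n5
  Y(C2) = 0.000+0.5008j S between n6,n0
  Y(R6) = 0.006410+0.000j S between n6,n1
  Y(C3) = 0.000+0.04684j S between n3,n6
  I1: injects 0.00545 A into n1 (from n0)
  I2: injects 0.0831 A into n5 (from n2)
  Y(C4) = 0.000+0.07120j S between n6,n4
  V1: constraint V(n3)−V(n4) = 5.66
Assemble and solve the 7×7 MNA system:
  V(n1)=0.1230+0.005295j  V(n2)=3.561+0.1706j  V(n3)=3.902+0.07394j  V(n4)=-1.758+0.07394j  V(n5)=3.653+0.06922j  V(n6)=0.09306+0.005295j
  i(V1)=-0.004887-0.1318j

3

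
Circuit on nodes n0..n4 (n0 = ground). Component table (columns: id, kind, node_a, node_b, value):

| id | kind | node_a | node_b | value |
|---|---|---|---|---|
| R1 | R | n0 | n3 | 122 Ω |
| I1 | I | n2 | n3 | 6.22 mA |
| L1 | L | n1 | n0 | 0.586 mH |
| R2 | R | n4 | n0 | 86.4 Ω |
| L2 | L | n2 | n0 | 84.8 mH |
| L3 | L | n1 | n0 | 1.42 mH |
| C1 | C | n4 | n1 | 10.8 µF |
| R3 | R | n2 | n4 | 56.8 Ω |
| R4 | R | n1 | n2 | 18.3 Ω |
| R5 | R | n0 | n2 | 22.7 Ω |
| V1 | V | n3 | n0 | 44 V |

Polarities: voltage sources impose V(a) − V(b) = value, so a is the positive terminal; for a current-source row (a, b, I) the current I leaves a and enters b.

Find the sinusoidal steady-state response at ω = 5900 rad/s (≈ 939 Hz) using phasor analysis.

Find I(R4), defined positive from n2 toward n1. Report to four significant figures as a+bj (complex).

-0.002942+0.0002524j A

Apply KCL at each of the 4 non-ground nodes and solve the resulting linear system.
Node n1: branches {L1, L3, C1, R4} → V_1 = -0.0001231-0.009289j
Node n2: branches {I1, L2, R3, R4, R5} → V_2 = -0.05396-0.004670j
Node n3: branches {R1, I1, V1} → V_3 = 44.00+0.000j
Node n4: branches {R2, C1, R3} → V_4 = -0.003295+0.004110j
Source currents: i(V1)=-0.3544+0.000j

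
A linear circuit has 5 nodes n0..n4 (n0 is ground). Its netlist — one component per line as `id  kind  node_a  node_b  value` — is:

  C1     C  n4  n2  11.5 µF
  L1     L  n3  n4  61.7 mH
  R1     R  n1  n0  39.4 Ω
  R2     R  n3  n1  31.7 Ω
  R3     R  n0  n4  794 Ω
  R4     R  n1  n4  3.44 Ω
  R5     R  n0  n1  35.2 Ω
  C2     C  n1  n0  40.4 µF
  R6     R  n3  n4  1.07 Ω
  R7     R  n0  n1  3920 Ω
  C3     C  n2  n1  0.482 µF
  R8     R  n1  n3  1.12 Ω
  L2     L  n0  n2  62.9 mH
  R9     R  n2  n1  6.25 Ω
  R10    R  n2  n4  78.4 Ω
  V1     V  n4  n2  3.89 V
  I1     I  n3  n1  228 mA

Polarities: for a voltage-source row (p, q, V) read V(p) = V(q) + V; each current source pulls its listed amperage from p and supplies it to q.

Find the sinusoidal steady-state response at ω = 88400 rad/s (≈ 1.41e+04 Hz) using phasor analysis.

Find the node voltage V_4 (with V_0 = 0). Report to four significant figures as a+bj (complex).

0.5608+0.1543j V

Apply KCL at each of the 4 non-ground nodes and solve the resulting linear system.
Node n1: branches {R1, R2, R4, R5, C2, R7, C3, R8, R9, I1} → V_1 = -0.0002251+0.0002021j
Node n2: branches {C1, C3, L2, R9, R10, V1} → V_2 = -3.329+0.1543j
Node n3: branches {L1, R2, R6, R8, I1} → V_3 = 0.1592+0.07764j
Node n4: branches {C1, L1, R3, R4, R6, R10, V1} → V_4 = 0.5608+0.1543j
Source currents: i(V1)=-0.5888-4.071j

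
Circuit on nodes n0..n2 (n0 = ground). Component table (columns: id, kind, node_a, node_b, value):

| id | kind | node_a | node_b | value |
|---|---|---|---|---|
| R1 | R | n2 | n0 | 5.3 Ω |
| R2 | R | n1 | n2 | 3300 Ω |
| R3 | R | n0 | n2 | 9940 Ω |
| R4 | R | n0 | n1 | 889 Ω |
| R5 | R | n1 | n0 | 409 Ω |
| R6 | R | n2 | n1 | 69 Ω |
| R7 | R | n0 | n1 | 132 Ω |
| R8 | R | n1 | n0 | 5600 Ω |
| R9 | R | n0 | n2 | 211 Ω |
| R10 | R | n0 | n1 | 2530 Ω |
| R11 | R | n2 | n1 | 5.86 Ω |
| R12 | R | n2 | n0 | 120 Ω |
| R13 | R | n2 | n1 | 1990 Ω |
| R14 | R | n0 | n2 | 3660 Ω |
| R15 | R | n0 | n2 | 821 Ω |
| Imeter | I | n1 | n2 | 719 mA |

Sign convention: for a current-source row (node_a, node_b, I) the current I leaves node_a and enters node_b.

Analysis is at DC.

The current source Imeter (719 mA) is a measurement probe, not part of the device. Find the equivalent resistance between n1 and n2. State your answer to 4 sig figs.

R_eq = 5.075 Ω

Element admittances at DC:
  Y(R1) = 0.1887 S between n2,n0
  Y(R2) = 0.0003030 S between n1,n2
  Y(R3) = 0.0001006 S between n0,n2
  Y(R4) = 0.001125 S between n0,n1
  Y(R5) = 0.002445 S between n1,n0
  Y(R6) = 0.01449 S between n2,n1
  Y(R7) = 0.007576 S between n0,n1
  Y(R8) = 0.0001786 S between n1,n0
  Y(R9) = 0.004739 S between n0,n2
  Y(R10) = 0.0003953 S between n0,n1
  Y(R11) = 0.1706 S between n2,n1
  Y(R12) = 0.008333 S between n2,n0
  Y(R13) = 0.0005025 S between n2,n1
  Y(R14) = 0.0002732 S between n0,n2
  Y(R15) = 0.001218 S between n0,n2
  Imeter: injects 0.719 A into n2 (from n1)
Assemble and solve the 2×2 MNA system:
  V(n1)=-3.450  V(n2)=0.1989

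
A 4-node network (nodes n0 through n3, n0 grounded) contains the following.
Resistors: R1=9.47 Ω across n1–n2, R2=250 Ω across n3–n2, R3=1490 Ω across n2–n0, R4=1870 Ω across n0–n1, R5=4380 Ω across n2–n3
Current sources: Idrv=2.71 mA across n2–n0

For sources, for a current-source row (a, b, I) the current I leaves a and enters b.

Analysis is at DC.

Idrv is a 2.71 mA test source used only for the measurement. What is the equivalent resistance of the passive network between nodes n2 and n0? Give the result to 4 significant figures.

Apply KCL at each of the 3 non-ground nodes and solve the resulting linear system.
Node n1: branches {R1, R4} → V_1 = -2.241
Node n2: branches {R1, R2, R3, R5, Idrv} → V_2 = -2.252
Node n3: branches {R2, R5} → V_3 = -2.252

R_eq = 831.1 Ω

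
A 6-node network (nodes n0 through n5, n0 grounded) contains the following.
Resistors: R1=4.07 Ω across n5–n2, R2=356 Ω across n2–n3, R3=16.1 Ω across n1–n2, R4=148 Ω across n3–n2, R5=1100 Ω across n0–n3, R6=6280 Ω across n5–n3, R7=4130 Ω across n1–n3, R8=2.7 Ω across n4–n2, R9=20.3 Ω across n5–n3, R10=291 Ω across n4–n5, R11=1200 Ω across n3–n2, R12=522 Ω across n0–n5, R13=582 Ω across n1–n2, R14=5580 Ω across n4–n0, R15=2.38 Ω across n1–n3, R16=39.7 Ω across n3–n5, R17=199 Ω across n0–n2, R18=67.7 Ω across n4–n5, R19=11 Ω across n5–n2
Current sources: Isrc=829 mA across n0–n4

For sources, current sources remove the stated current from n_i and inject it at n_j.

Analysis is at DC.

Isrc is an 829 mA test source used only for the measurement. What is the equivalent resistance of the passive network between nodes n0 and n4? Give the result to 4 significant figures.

R_eq = 127.3 Ω

MNA unknowns: 5 node voltages V₁..V_5
R1: Y=0.2457 on G[5,2]
R2: Y=0.002809 on G[2,3]
R3: Y=0.06211 on G[1,2]
R4: Y=0.006757 on G[3,2]
R5: Y=0.0009091 on G[0,3]
R6: Y=0.0001592 on G[5,3]
R7: Y=0.0002421 on G[1,3]
R8: Y=0.3704 on G[4,2]
R9: Y=0.04926 on G[5,3]
R10: Y=0.003436 on G[4,5]
R11: Y=0.0008333 on G[3,2]
R12: Y=0.001916 on G[0,5]
R13: Y=0.001718 on G[1,2]
R14: Y=0.0001792 on G[4,0]
R15: Y=0.4202 on G[1,3]
R16: Y=0.02519 on G[3,5]
R17: Y=0.005025 on G[0,2]
R18: Y=0.01477 on G[4,5]
R19: Y=0.09091 on G[5,2]
Isrc: z[0]−=0.829, z[4]+=0.829
solve → V1=102.6, V2=103.4, V3=102.5, V4=105.5, V5=102.9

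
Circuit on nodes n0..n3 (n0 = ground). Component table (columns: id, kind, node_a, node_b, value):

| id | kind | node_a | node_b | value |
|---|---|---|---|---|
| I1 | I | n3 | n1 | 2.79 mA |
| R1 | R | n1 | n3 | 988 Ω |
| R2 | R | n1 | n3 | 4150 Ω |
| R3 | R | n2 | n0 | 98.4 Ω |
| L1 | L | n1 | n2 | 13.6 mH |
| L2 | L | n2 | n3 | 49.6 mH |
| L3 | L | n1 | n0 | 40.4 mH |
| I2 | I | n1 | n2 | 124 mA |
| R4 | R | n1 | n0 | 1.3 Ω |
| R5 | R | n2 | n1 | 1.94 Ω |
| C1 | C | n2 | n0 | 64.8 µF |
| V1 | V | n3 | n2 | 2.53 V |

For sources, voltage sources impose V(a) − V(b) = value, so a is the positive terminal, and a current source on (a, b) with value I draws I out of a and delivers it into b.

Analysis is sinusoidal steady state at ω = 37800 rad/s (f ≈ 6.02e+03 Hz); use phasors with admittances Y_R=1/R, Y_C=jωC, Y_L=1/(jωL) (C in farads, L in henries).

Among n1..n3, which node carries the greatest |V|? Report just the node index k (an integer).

3

Apply KCL at each of the 3 non-ground nodes and solve the resulting linear system.
Node n1: branches {I1, R1, R2, L1, L3, I2, R4, R5} → V_1 = -0.09031-0.01158j
Node n2: branches {R3, L1, L2, I2, R5, C1, V1} → V_2 = 0.003730-0.02835j
Node n3: branches {I1, R1, R2, L2, V1} → V_3 = 2.534-0.02835j
Source currents: i(V1)=-0.006078+0.001370j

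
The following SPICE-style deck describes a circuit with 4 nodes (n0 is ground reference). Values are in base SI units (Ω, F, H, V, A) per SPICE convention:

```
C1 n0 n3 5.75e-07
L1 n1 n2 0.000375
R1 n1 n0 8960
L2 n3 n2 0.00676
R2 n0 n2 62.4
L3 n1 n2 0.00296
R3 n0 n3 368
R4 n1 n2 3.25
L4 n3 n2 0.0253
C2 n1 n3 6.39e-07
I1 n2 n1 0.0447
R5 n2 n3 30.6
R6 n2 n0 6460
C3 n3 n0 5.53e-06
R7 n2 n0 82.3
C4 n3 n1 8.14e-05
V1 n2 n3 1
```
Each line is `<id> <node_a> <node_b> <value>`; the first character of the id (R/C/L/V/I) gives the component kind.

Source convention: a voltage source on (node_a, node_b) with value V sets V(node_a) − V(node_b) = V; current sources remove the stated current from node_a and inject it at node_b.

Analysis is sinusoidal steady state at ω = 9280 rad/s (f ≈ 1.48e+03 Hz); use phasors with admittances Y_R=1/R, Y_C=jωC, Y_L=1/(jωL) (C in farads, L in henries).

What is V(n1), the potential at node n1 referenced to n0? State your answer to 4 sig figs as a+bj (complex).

MNA unknowns: 3 node voltages V₁..V_3 plus 1 source current (V1)
C1: Y=0.000+0.005336j on G[0,3]
L1: Y=0.000-0.2874j on G[1,2]
R1: Y=0.0001116+0.000j on G[1,0]
L2: Y=0.000-0.01594j on G[3,2]
R2: Y=0.01603+0.000j on G[0,2]
L3: Y=0.000-0.03640j on G[1,2]
R3: Y=0.002717+0.000j on G[0,3]
R4: Y=0.3077+0.000j on G[1,2]
L4: Y=0.000-0.004259j on G[3,2]
C2: Y=0.000+0.005930j on G[1,3]
I1: z[2]−=0.0447, z[1]+=0.0447
R5: Y=0.03268+0.000j on G[2,3]
R6: Y=0.0001548+0.000j on G[2,0]
C3: Y=0.000+0.05132j on G[3,0]
R7: Y=0.01215+0.000j on G[2,0]
C4: Y=0.000+0.7554j on G[3,1]
V1: row V2−V3=1, i_V1 at 2,3
solve → V1=-0.3258-0.5025j, V2=0.7903+0.3845j, V3=-0.2097+0.3845j
aux → i_V1=-0.7304+0.09770j

-0.3258-0.5025j V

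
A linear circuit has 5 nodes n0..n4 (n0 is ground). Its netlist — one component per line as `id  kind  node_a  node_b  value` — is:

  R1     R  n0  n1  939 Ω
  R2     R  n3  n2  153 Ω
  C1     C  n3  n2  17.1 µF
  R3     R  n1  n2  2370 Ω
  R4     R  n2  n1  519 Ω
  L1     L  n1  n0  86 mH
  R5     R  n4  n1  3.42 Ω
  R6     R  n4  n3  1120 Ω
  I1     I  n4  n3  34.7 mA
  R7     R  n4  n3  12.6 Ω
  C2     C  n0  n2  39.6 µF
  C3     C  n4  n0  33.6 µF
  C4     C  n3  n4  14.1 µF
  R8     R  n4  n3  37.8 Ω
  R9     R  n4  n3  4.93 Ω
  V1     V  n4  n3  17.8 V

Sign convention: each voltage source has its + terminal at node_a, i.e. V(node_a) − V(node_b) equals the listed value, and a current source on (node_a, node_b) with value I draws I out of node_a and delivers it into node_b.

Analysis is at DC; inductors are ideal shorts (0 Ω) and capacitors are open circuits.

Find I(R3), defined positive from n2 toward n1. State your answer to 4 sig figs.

-0.005493 A

Apply KCL at each of the 4 non-ground nodes and solve the resulting linear system.
Node n1: branches {R1, R3, R4, L1, R5} → V_1 = 0.000
Node n2: branches {R2, C1, R3, R4, C2} → V_2 = -13.02
Node n3: branches {R2, C1, R6, I1, R7, C4, R8, R9, V1} → V_3 = -17.70
Node n4: branches {R5, R6, I1, R7, C3, C4, R8, R9, V1} → V_4 = 0.1046
Source currents: i(L1)=0.000, i(V1)=-5.575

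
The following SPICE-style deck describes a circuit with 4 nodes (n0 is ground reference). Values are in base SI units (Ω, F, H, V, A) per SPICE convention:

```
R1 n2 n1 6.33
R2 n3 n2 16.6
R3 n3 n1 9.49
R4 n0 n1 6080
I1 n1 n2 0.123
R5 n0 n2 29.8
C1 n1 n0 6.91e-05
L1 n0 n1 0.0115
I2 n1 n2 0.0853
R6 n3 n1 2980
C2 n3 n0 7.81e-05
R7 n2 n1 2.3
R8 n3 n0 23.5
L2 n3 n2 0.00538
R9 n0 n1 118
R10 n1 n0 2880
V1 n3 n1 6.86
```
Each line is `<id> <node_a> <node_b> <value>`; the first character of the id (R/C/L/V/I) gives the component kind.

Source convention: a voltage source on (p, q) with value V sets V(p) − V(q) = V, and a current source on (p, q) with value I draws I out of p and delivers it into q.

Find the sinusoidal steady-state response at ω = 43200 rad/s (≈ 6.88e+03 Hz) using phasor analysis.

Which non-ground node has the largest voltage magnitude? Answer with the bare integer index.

Element admittances at ω=43200 rad/s:
  Y(R1) = 0.1580+0.000j S between n2,n1
  Y(R2) = 0.06024+0.000j S between n3,n2
  Y(R3) = 0.1054+0.000j S between n3,n1
  Y(R4) = 0.0001645+0.000j S between n0,n1
  I1: injects 0.123 A into n2 (from n1)
  Y(R5) = 0.03356+0.000j S between n0,n2
  Y(C1) = 0.000+2.985j S between n1,n0
  Y(L1) = 0.000-0.002013j S between n0,n1
  I2: injects 0.0853 A into n2 (from n1)
  Y(R6) = 0.0003356+0.000j S between n3,n1
  Y(C2) = 0.000+3.374j S between n3,n0
  Y(R7) = 0.4348+0.000j S between n2,n1
  Y(R8) = 0.04255+0.000j S between n3,n0
  Y(L2) = 0.000-0.004303j S between n3,n2
  Y(R9) = 0.008475+0.000j S between n0,n1
  Y(R10) = 0.0003472+0.000j S between n1,n0
  V1: constraint V(n3)−V(n1) = 6.86
Assemble and solve the 4×4 MNA system:
  V(n1)=-3.641+0.002904j  V(n2)=-2.557-0.03344j  V(n3)=3.219+0.002904j
  i(V1)=-1.200-10.84j

1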